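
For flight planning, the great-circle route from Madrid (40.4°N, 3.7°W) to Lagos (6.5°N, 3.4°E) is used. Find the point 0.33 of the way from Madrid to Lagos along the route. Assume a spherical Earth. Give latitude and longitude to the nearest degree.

Convert each endpoint to a unit vector on the sphere (x = cos φ cos λ, y = cos φ sin λ, z = sin φ).
The central angle between the endpoints is δ = arccos(p₁·p₂) ≈ 0.602 rad (34.5°).
Interpolate at f = 0.33 with slerp weights a = sin((1−f)δ)/sin δ ≈ 0.693, b = sin(fδ)/sin δ ≈ 0.349.
p = a·p₁ + b·p₂ ≈ (0.872, -0.014, 0.489); φ = arcsin(p_z) ≈ 29.25°, λ = atan2(p_y, p_x) ≈ -0.89°.

≈ (29°N, 1°W)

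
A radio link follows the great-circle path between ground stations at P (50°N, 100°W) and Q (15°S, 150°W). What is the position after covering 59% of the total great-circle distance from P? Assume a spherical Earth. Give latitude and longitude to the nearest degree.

From cos δ = sin φ₁ sin φ₂ + cos φ₁ cos φ₂ cos Δλ, the central angle is δ ≈ 1.369 rad (78.4°).
Interpolate at f = 0.59 with slerp weights a = sin((1−f)δ)/sin δ ≈ 0.543, b = sin(fδ)/sin δ ≈ 0.738.
p = a·p₁ + b·p₂ ≈ (-0.678, -0.700, 0.225); φ = arcsin(p_z) ≈ 13.02°, λ = atan2(p_y, p_x) ≈ -134.07°.

≈ (13°N, 134°W)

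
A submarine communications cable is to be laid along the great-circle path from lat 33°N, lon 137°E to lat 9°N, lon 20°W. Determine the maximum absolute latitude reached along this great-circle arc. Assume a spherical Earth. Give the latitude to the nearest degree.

≈ 64°N

The great circle lies in the plane with unit normal n̂ = (p₁ × p₂)/|p₁ × p₂|.
Here n̂_z ≈ -0.440; the vertex latitude is φ_max = arccos|n̂_z| ≈ 63.9°.
Check via Clairaut: cos φ_max = |cos φ₁| · sin C = cos(33.0°)·sin(31.6°) ≈ 0.440, again giving ≈ 63.9°.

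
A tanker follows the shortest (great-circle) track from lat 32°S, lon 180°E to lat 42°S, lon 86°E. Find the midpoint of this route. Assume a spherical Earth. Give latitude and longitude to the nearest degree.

≈ lat 48°S, lon 137°E

Convert each endpoint to a unit vector on the sphere (x = cos φ cos λ, y = cos φ sin λ, z = sin φ).
The central angle between the endpoints is δ = arccos(p₁·p₂) ≈ 1.255 rad (71.9°).
Interpolate at f = 1/2 with slerp weights a = sin((1−f)δ)/sin δ ≈ 0.618, b = sin(fδ)/sin δ ≈ 0.618.
p = a·p₁ + b·p₂ ≈ (-0.492, 0.458, -0.741); φ = arcsin(p_z) ≈ -47.78°, λ = atan2(p_y, p_x) ≈ 137.04°.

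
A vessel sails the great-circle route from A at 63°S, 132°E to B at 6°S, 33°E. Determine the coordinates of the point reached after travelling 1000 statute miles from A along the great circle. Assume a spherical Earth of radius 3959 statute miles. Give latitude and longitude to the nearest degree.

Convert each endpoint to a unit vector on the sphere (x = cos φ cos λ, y = cos φ sin λ, z = sin φ).
The central angle between the endpoints is δ = arccos(p₁·p₂) ≈ 1.548 rad (88.7°). The total great-circle distance is δ·R ≈ 1.548 × 3959 ≈ 6130 mi, so the target fraction is f = 1000/6130 ≈ 0.163.
Interpolate at f ≈ 0.163 with slerp weights a = sin((1−f)δ)/sin δ ≈ 0.963, b = sin(fδ)/sin δ ≈ 0.250.
p = a·p₁ + b·p₂ ≈ (-0.084, 0.460, -0.884); φ = arcsin(p_z) ≈ -62.11°, λ = atan2(p_y, p_x) ≈ 100.34°.

≈ 62°S, 100°E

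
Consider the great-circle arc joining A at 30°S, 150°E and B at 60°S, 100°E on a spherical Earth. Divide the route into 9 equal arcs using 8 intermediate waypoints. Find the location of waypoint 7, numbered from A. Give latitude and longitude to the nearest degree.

Convert each endpoint to a unit vector on the sphere (x = cos φ cos λ, y = cos φ sin λ, z = sin φ).
The central angle between the endpoints is δ = arccos(p₁·p₂) ≈ 0.779 rad (44.7°).
Interpolate at f = 7/9 with slerp weights a = sin((1−f)δ)/sin δ ≈ 0.245, b = sin(fδ)/sin δ ≈ 0.811.
p = a·p₁ + b·p₂ ≈ (-0.254, 0.505, -0.825); φ = arcsin(p_z) ≈ -55.55°, λ = atan2(p_y, p_x) ≈ 116.71°.

≈ 56°S, 117°E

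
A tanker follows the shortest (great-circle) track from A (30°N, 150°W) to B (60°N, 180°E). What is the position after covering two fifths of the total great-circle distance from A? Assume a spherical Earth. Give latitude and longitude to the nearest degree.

≈ (43°N, 158°W)

Convert each endpoint to a unit vector on the sphere (x = cos φ cos λ, y = cos φ sin λ, z = sin φ).
The central angle between the endpoints is δ = arccos(p₁·p₂) ≈ 0.630 rad (36.1°).
Interpolate at f = 2/5 with slerp weights a = sin((1−f)δ)/sin δ ≈ 0.626, b = sin(fδ)/sin δ ≈ 0.423.
p = a·p₁ + b·p₂ ≈ (-0.681, -0.271, 0.680); φ = arcsin(p_z) ≈ 42.82°, λ = atan2(p_y, p_x) ≈ -158.29°.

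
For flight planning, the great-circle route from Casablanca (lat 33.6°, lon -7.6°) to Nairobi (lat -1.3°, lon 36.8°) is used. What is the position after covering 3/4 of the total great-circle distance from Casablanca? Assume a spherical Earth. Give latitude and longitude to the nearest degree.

≈ lat 8°, lon 27°

From cos δ = sin φ₁ sin φ₂ + cos φ₁ cos φ₂ cos Δλ, the central angle is δ ≈ 0.949 rad (54.4°).
Interpolate at f = 3/4 with slerp weights a = sin((1−f)δ)/sin δ ≈ 0.289, b = sin(fδ)/sin δ ≈ 0.804.
p = a·p₁ + b·p₂ ≈ (0.882, 0.449, 0.142); φ = arcsin(p_z) ≈ 8.15°, λ = atan2(p_y, p_x) ≈ 27.00°.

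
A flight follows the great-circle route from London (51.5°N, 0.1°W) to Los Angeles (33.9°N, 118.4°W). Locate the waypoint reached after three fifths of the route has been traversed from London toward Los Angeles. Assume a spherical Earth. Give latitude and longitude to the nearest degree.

≈ 57°N, 86°W

Write both endpoints as unit vectors p₁, p₂ with components (cos φ cos λ, cos φ sin λ, sin φ).
The central angle between the endpoints is δ = arccos(p₁·p₂) ≈ 1.378 rad (79.0°).
Interpolate at f = 3/5 with slerp weights a = sin((1−f)δ)/sin δ ≈ 0.534, b = sin(fδ)/sin δ ≈ 0.750.
p = a·p₁ + b·p₂ ≈ (0.036, -0.548, 0.836); φ = arcsin(p_z) ≈ 56.69°, λ = atan2(p_y, p_x) ≈ -86.22°.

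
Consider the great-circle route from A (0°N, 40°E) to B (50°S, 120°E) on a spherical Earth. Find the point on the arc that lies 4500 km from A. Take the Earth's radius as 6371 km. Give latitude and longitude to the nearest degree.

The haversine formula gives a central angle δ ≈ 1.459 rad (83.6°) between the endpoints. The total great-circle distance is δ·R ≈ 1.459 × 6371 ≈ 9295 km, so the target fraction is f = 4500/9295 ≈ 0.484.
Interpolate at f ≈ 0.484 with slerp weights a = sin((1−f)δ)/sin δ ≈ 0.688, b = sin(fδ)/sin δ ≈ 0.653.
p = a·p₁ + b·p₂ ≈ (0.317, 0.806, -0.500); φ = arcsin(p_z) ≈ -30.02°, λ = atan2(p_y, p_x) ≈ 68.52°.

≈ (30°S, 69°E)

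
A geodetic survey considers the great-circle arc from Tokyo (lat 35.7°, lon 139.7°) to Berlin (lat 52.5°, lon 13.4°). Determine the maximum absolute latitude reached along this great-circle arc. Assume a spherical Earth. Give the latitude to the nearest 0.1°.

The great circle lies in the plane with unit normal n̂ = (p₁ × p₂)/|p₁ × p₂|.
Here n̂_z ≈ -0.404; the vertex latitude is φ_max = arccos|n̂_z| ≈ 66.2°.
Check via Clairaut: cos φ_max = |cos φ₁| · sin C = cos(35.7°)·sin(29.9°) ≈ 0.404, again giving ≈ 66.2°.

≈ 66.2°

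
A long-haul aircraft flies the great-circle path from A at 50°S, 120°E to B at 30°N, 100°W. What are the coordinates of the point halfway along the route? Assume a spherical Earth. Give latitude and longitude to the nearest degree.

Write both endpoints as unit vectors p₁, p₂ with components (cos φ cos λ, cos φ sin λ, sin φ).
The central angle between the endpoints is δ = arccos(p₁·p₂) ≈ 2.514 rad (144.0°).
Interpolate at f = 1/2 with slerp weights a = sin((1−f)δ)/sin δ ≈ 1.620, b = sin(fδ)/sin δ ≈ 1.620.
p = a·p₁ + b·p₂ ≈ (-0.764, -0.480, -0.431); φ = arcsin(p_z) ≈ -25.53°, λ = atan2(p_y, p_x) ≈ -147.88°.

≈ 26°S, 148°W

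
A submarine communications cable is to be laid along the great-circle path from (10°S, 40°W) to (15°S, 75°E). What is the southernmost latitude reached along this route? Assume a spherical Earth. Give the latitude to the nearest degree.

The great circle lies in the plane with unit normal n̂ = (p₁ × p₂)/|p₁ × p₂|.
Here n̂_z ≈ +0.923; the vertex latitude is φ_max = arccos|n̂_z| ≈ 22.6°.
Check via Clairaut: cos φ_max = |cos φ₁| · sin C = cos(10.0°)·sin(110.4°) ≈ 0.923, again giving ≈ 22.6°.

≈ 23°S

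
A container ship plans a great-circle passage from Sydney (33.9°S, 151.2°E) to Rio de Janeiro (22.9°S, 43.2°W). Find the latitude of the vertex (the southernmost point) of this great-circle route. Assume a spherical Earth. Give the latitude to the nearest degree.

The great circle lies in the plane with unit normal n̂ = (p₁ × p₂)/|p₁ × p₂|.
Here n̂_z ≈ +0.223; the vertex latitude is φ_max = arccos|n̂_z| ≈ 77.1°.
Check via Clairaut: cos φ_max = |cos φ₁| · sin C = cos(33.9°)·sin(164.4°) ≈ 0.223, again giving ≈ 77.1°.

≈ 77°S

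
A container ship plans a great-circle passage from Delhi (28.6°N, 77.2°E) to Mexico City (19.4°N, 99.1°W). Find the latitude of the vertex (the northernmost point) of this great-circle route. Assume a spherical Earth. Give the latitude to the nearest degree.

≈ 86°N

The great circle lies in the plane with unit normal n̂ = (p₁ × p₂)/|p₁ × p₂|.
Here n̂_z ≈ -0.072; the vertex latitude is φ_max = arccos|n̂_z| ≈ 85.9°.
Check via Clairaut: cos φ_max = |cos φ₁| · sin C = cos(28.6°)·sin(4.7°) ≈ 0.072, again giving ≈ 85.9°.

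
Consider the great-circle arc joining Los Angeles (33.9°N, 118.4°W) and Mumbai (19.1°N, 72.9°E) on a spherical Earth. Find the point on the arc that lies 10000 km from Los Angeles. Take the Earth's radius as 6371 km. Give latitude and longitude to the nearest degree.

≈ (54°N, 84°E)

Convert each endpoint to a unit vector on the sphere (x = cos φ cos λ, y = cos φ sin λ, z = sin φ).
The central angle between the endpoints is δ = arccos(p₁·p₂) ≈ 2.198 rad (125.9°). The total great-circle distance is δ·R ≈ 2.198 × 6371 ≈ 14001 km, so the target fraction is f = 10000/14001 ≈ 0.714.
Interpolate at f ≈ 0.714 with slerp weights a = sin((1−f)δ)/sin δ ≈ 0.726, b = sin(fδ)/sin δ ≈ 1.235.
p = a·p₁ + b·p₂ ≈ (0.057, 0.586, 0.809); φ = arcsin(p_z) ≈ 53.97°, λ = atan2(p_y, p_x) ≈ 84.47°.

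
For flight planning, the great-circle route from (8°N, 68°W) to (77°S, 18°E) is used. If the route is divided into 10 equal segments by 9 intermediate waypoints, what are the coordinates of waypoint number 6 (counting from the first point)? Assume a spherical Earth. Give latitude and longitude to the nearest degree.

≈ (48°S, 51°W)

Convert each endpoint to a unit vector on the sphere (x = cos φ cos λ, y = cos φ sin λ, z = sin φ).
The central angle between the endpoints is δ = arccos(p₁·p₂) ≈ 1.691 rad (96.9°).
Interpolate at f = 6/10 with slerp weights a = sin((1−f)δ)/sin δ ≈ 0.631, b = sin(fδ)/sin δ ≈ 0.856.
p = a·p₁ + b·p₂ ≈ (0.417, -0.520, -0.746); φ = arcsin(p_z) ≈ -48.23°, λ = atan2(p_y, p_x) ≈ -51.25°.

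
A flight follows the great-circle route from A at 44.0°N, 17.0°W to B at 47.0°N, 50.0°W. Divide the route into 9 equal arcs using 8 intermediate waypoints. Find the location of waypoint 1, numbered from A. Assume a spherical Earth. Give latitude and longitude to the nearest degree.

≈ 45°N, 20°W

Write both endpoints as unit vectors p₁, p₂ with components (cos φ cos λ, cos φ sin λ, sin φ).
The central angle between the endpoints is δ = arccos(p₁·p₂) ≈ 0.404 rad (23.1°).
Interpolate at f = 1/9 with slerp weights a = sin((1−f)δ)/sin δ ≈ 0.894, b = sin(fδ)/sin δ ≈ 0.114.
p = a·p₁ + b·p₂ ≈ (0.665, -0.248, 0.705); φ = arcsin(p_z) ≈ 44.79°, λ = atan2(p_y, p_x) ≈ -20.43°.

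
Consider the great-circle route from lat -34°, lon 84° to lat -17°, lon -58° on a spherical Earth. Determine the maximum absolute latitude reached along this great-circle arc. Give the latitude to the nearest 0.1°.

The great circle lies in the plane with unit normal n̂ = (p₁ × p₂)/|p₁ × p₂|.
Here n̂_z ≈ -0.550; the vertex latitude is φ_max = arccos|n̂_z| ≈ 56.6°.

≈ -56.6°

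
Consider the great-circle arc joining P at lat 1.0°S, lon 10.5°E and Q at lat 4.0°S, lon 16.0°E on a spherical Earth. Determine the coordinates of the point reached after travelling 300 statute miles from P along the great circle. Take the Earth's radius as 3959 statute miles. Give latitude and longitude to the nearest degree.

From cos δ = sin φ₁ sin φ₂ + cos φ₁ cos φ₂ cos Δλ, the central angle is δ ≈ 0.109 rad (6.3°). The total great-circle distance is δ·R ≈ 0.109 × 3959 ≈ 433 mi, so the target fraction is f = 300/433 ≈ 0.694.
Interpolate at f ≈ 0.694 with slerp weights a = sin((1−f)δ)/sin δ ≈ 0.307, b = sin(fδ)/sin δ ≈ 0.694.
p = a·p₁ + b·p₂ ≈ (0.968, 0.247, -0.054); φ = arcsin(p_z) ≈ -3.08°, λ = atan2(p_y, p_x) ≈ 14.31°.

≈ lat 3°S, lon 14°E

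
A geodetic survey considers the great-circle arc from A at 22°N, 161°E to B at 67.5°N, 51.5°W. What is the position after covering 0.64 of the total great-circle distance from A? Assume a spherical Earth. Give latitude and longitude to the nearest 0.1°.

Convert each endpoint to a unit vector on the sphere (x = cos φ cos λ, y = cos φ sin λ, z = sin φ).
The central angle between the endpoints is δ = arccos(p₁·p₂) ≈ 1.524 rad (87.3°).
Interpolate at f = 0.64 with slerp weights a = sin((1−f)δ)/sin δ ≈ 0.522, b = sin(fδ)/sin δ ≈ 0.829.
p = a·p₁ + b·p₂ ≈ (-0.260, -0.091, 0.961); φ = arcsin(p_z) ≈ 74.00°, λ = atan2(p_y, p_x) ≈ -160.80°.

≈ 74.0°N, 160.8°W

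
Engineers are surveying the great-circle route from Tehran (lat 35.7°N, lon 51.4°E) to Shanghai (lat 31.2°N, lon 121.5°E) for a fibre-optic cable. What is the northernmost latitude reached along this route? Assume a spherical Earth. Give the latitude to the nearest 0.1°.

The great circle lies in the plane with unit normal n̂ = (p₁ × p₂)/|p₁ × p₂|.
Here n̂_z ≈ +0.775; the vertex latitude is φ_max = arccos|n̂_z| ≈ 39.2°.
Check via Clairaut: cos φ_max = |cos φ₁| · sin C = cos(35.7°)·sin(72.7°) ≈ 0.775, again giving ≈ 39.2°.

≈ 39.2°N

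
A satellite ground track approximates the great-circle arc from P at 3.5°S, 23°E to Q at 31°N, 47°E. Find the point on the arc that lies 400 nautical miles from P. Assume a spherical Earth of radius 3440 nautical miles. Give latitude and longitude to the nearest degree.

≈ 2°N, 27°E

Write both endpoints as unit vectors p₁, p₂ with components (cos φ cos λ, cos φ sin λ, sin φ).
The central angle between the endpoints is δ = arccos(p₁·p₂) ≈ 0.722 rad (41.4°). The total great-circle distance is δ·R ≈ 0.722 × 3440 ≈ 2485 nmi, so the target fraction is f = 400/2485 ≈ 0.161.
Interpolate at f ≈ 0.161 with slerp weights a = sin((1−f)δ)/sin δ ≈ 0.862, b = sin(fδ)/sin δ ≈ 0.175.
p = a·p₁ + b·p₂ ≈ (0.894, 0.446, 0.038); φ = arcsin(p_z) ≈ 2.16°, λ = atan2(p_y, p_x) ≈ 26.51°.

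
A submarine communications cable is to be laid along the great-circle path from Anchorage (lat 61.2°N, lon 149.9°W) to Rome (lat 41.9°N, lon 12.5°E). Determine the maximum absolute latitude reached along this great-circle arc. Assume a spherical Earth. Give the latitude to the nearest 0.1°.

≈ 83.6°N

The great circle lies in the plane with unit normal n̂ = (p₁ × p₂)/|p₁ × p₂|.
Here n̂_z ≈ +0.112; the vertex latitude is φ_max = arccos|n̂_z| ≈ 83.6°.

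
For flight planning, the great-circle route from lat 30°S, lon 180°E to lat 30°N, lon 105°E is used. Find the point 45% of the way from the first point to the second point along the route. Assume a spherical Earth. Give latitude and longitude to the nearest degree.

≈ lat 3°S, lon 146°E

From cos δ = sin φ₁ sin φ₂ + cos φ₁ cos φ₂ cos Δλ, the central angle is δ ≈ 1.627 rad (93.2°).
Interpolate at f = 0.45 with slerp weights a = sin((1−f)δ)/sin δ ≈ 0.781, b = sin(fδ)/sin δ ≈ 0.669.
p = a·p₁ + b·p₂ ≈ (-0.827, 0.560, -0.056); φ = arcsin(p_z) ≈ -3.20°, λ = atan2(p_y, p_x) ≈ 145.88°.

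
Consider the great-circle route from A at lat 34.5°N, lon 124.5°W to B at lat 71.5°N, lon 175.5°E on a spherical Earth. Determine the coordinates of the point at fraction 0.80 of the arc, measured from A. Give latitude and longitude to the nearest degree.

≈ lat 67°N, lon 160°W

The haversine formula gives a central angle δ ≈ 0.839 rad (48.1°) between the endpoints.
Interpolate at f = 0.80 with slerp weights a = sin((1−f)δ)/sin δ ≈ 0.225, b = sin(fδ)/sin δ ≈ 0.836.
p = a·p₁ + b·p₂ ≈ (-0.369, -0.132, 0.920); φ = arcsin(p_z) ≈ 66.92°, λ = atan2(p_y, p_x) ≈ -160.37°.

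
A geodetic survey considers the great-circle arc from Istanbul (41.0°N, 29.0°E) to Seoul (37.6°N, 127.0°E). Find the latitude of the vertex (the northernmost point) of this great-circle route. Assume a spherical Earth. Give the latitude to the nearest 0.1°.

The great circle lies in the plane with unit normal n̂ = (p₁ × p₂)/|p₁ × p₂|.
Here n̂_z ≈ +0.624; the vertex latitude is φ_max = arccos|n̂_z| ≈ 51.4°.
Check via Clairaut: cos φ_max = |cos φ₁| · sin C = cos(41.0°)·sin(55.8°) ≈ 0.624, again giving ≈ 51.4°.

≈ 51.4°N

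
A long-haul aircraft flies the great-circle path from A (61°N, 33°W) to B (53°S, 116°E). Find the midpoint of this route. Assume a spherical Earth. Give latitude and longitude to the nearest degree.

≈ (14°N, 63°E)

From cos δ = sin φ₁ sin φ₂ + cos φ₁ cos φ₂ cos Δλ, the central angle is δ ≈ 2.820 rad (161.5°).
Interpolate at f = 1/2 with slerp weights a = sin((1−f)δ)/sin δ ≈ 3.119, b = sin(fδ)/sin δ ≈ 3.119.
p = a·p₁ + b·p₂ ≈ (0.445, 0.863, 0.237); φ = arcsin(p_z) ≈ 13.71°, λ = atan2(p_y, p_x) ≈ 62.72°.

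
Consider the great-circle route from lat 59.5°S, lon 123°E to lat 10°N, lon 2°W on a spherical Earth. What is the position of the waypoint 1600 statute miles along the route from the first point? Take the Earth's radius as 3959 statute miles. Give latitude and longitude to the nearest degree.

Convert each endpoint to a unit vector on the sphere (x = cos φ cos λ, y = cos φ sin λ, z = sin φ).
The central angle between the endpoints is δ = arccos(p₁·p₂) ≈ 2.022 rad (115.9°). The total great-circle distance is δ·R ≈ 2.022 × 3959 ≈ 8006 mi, so the target fraction is f = 1600/8006 ≈ 0.200.
Interpolate at f ≈ 0.200 with slerp weights a = sin((1−f)δ)/sin δ ≈ 1.110, b = sin(fδ)/sin δ ≈ 0.437.
p = a·p₁ + b·p₂ ≈ (0.123, 0.458, -0.881); φ = arcsin(p_z) ≈ -61.72°, λ = atan2(p_y, p_x) ≈ 74.92°.

≈ lat 62°S, lon 75°E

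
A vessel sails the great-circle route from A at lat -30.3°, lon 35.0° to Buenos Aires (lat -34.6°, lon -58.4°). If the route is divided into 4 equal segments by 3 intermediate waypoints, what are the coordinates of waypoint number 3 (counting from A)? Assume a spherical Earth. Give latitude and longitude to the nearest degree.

Write both endpoints as unit vectors p₁, p₂ with components (cos φ cos λ, cos φ sin λ, sin φ).
The central angle between the endpoints is δ = arccos(p₁·p₂) ≈ 1.324 rad (75.9°).
Interpolate at f = 3/4 with slerp weights a = sin((1−f)δ)/sin δ ≈ 0.335, b = sin(fδ)/sin δ ≈ 0.864.
p = a·p₁ + b·p₂ ≈ (0.610, -0.440, -0.660); φ = arcsin(p_z) ≈ -41.27°, λ = atan2(p_y, p_x) ≈ -35.80°.

≈ lat -41°, lon -36°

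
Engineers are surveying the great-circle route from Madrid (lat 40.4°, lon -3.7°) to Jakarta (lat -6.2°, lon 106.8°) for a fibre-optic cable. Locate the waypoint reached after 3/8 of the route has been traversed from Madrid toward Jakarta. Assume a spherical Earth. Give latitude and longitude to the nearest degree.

≈ lat 34°, lon 48°

Write both endpoints as unit vectors p₁, p₂ with components (cos φ cos λ, cos φ sin λ, sin φ).
The central angle between the endpoints is δ = arccos(p₁·p₂) ≈ 1.913 rad (109.6°).
Interpolate at f = 3/8 with slerp weights a = sin((1−f)δ)/sin δ ≈ 0.987, b = sin(fδ)/sin δ ≈ 0.698.
p = a·p₁ + b·p₂ ≈ (0.550, 0.615, 0.565); φ = arcsin(p_z) ≈ 34.38°, λ = atan2(p_y, p_x) ≈ 48.22°.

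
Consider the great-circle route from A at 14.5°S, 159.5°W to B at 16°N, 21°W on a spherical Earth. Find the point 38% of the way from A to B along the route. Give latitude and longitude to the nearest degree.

≈ 3°S, 107°W

Convert each endpoint to a unit vector on the sphere (x = cos φ cos λ, y = cos φ sin λ, z = sin φ).
The central angle between the endpoints is δ = arccos(p₁·p₂) ≈ 2.443 rad (140.0°).
Interpolate at f = 0.38 with slerp weights a = sin((1−f)δ)/sin δ ≈ 1.553, b = sin(fδ)/sin δ ≈ 1.246.
p = a·p₁ + b·p₂ ≈ (-0.291, -0.956, -0.046); φ = arcsin(p_z) ≈ -2.61°, λ = atan2(p_y, p_x) ≈ -106.92°.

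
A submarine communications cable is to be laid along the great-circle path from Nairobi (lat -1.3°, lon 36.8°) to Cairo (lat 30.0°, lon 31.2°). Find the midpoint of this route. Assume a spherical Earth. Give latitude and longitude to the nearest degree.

From cos δ = sin φ₁ sin φ₂ + cos φ₁ cos φ₂ cos Δλ, the central angle is δ ≈ 0.554 rad (31.8°).
Interpolate at f = 1/2 with slerp weights a = sin((1−f)δ)/sin δ ≈ 0.520, b = sin(fδ)/sin δ ≈ 0.520.
p = a·p₁ + b·p₂ ≈ (0.801, 0.545, 0.248); φ = arcsin(p_z) ≈ 14.37°, λ = atan2(p_y, p_x) ≈ 34.20°.

≈ lat 14°, lon 34°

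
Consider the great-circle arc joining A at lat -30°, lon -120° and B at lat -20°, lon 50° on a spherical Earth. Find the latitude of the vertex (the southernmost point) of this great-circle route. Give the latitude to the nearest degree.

The great circle lies in the plane with unit normal n̂ = (p₁ × p₂)/|p₁ × p₂|.
Here n̂_z ≈ +0.182; the vertex latitude is φ_max = arccos|n̂_z| ≈ 79.5°.
Check via Clairaut: cos φ_max = |cos φ₁| · sin C = cos(30.0°)·sin(167.9°) ≈ 0.182, again giving ≈ 79.5°.

≈ -80°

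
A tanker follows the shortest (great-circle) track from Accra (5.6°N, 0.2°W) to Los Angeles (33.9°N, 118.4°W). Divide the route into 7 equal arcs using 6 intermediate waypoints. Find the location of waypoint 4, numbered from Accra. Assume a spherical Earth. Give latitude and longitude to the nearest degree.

≈ (37°N, 60°W)

Write both endpoints as unit vectors p₁, p₂ with components (cos φ cos λ, cos φ sin λ, sin φ).
The central angle between the endpoints is δ = arccos(p₁·p₂) ≈ 1.913 rad (109.6°).
Interpolate at f = 4/7 with slerp weights a = sin((1−f)δ)/sin δ ≈ 0.776, b = sin(fδ)/sin δ ≈ 0.943.
p = a·p₁ + b·p₂ ≈ (0.400, -0.691, 0.602); φ = arcsin(p_z) ≈ 36.99°, λ = atan2(p_y, p_x) ≈ -59.92°.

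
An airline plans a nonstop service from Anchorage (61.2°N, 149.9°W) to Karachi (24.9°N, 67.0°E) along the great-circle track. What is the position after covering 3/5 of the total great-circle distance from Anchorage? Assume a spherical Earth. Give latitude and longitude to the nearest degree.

Write both endpoints as unit vectors p₁, p₂ with components (cos φ cos λ, cos φ sin λ, sin φ).
The central angle between the endpoints is δ = arccos(p₁·p₂) ≈ 1.551 rad (88.9°).
Interpolate at f = 3/5 with slerp weights a = sin((1−f)δ)/sin δ ≈ 0.582, b = sin(fδ)/sin δ ≈ 0.802.
p = a·p₁ + b·p₂ ≈ (0.042, 0.529, 0.847); φ = arcsin(p_z) ≈ 57.93°, λ = atan2(p_y, p_x) ≈ 85.47°.

≈ (58°N, 85°E)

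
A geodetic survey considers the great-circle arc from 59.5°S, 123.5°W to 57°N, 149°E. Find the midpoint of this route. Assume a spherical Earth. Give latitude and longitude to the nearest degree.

Write both endpoints as unit vectors p₁, p₂ with components (cos φ cos λ, cos φ sin λ, sin φ).
The central angle between the endpoints is δ = arccos(p₁·p₂) ≈ 2.361 rad (135.3°).
Interpolate at f = 1/2 with slerp weights a = sin((1−f)δ)/sin δ ≈ 1.314, b = sin(fδ)/sin δ ≈ 1.314.
p = a·p₁ + b·p₂ ≈ (-0.982, -0.188, -0.030); φ = arcsin(p_z) ≈ -1.73°, λ = atan2(p_y, p_x) ≈ -169.18°.

≈ 2°S, 169°W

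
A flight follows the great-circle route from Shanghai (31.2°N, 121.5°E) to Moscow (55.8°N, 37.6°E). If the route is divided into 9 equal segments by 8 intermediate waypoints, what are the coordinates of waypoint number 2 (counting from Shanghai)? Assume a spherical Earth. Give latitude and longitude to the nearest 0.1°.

The haversine formula gives a central angle δ ≈ 1.071 rad (61.3°) between the endpoints.
Interpolate at f = 2/9 with slerp weights a = sin((1−f)δ)/sin δ ≈ 0.843, b = sin(fδ)/sin δ ≈ 0.269.
p = a·p₁ + b·p₂ ≈ (-0.257, 0.707, 0.659); φ = arcsin(p_z) ≈ 41.21°, λ = atan2(p_y, p_x) ≈ 109.99°.

≈ 41.2°N, 110.0°E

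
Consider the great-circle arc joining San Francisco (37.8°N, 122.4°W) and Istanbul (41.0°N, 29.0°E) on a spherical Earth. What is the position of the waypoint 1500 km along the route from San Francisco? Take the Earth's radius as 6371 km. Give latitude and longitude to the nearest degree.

The haversine formula gives a central angle δ ≈ 1.693 rad (97.0°) between the endpoints. The total great-circle distance is δ·R ≈ 1.693 × 6371 ≈ 10783 km, so the target fraction is f = 1500/10783 ≈ 0.139.
Interpolate at f ≈ 0.139 with slerp weights a = sin((1−f)δ)/sin δ ≈ 1.001, b = sin(fδ)/sin δ ≈ 0.235.
p = a·p₁ + b·p₂ ≈ (-0.269, -0.582, 0.768); φ = arcsin(p_z) ≈ 50.15°, λ = atan2(p_y, p_x) ≈ -114.79°.

≈ (50°N, 115°W)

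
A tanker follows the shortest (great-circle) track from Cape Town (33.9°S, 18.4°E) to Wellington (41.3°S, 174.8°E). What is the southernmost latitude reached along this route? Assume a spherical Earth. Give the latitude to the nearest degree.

The great circle lies in the plane with unit normal n̂ = (p₁ × p₂)/|p₁ × p₂|.
Here n̂_z ≈ +0.255; the vertex latitude is φ_max = arccos|n̂_z| ≈ 75.2°.
Check via Clairaut: cos φ_max = |cos φ₁| · sin C = cos(33.9°)·sin(162.1°) ≈ 0.255, again giving ≈ 75.2°.

≈ 75°S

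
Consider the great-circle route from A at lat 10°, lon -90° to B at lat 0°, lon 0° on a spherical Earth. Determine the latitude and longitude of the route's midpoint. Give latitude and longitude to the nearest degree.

≈ lat 7°, lon -45°

Convert each endpoint to a unit vector on the sphere (x = cos φ cos λ, y = cos φ sin λ, z = sin φ).
The central angle between the endpoints is δ = arccos(p₁·p₂) ≈ 1.571 rad (90.0°).
Interpolate at f = 1/2 with slerp weights a = sin((1−f)δ)/sin δ ≈ 0.707, b = sin(fδ)/sin δ ≈ 0.707.
p = a·p₁ + b·p₂ ≈ (0.707, -0.696, 0.123); φ = arcsin(p_z) ≈ 7.05°, λ = atan2(p_y, p_x) ≈ -44.56°.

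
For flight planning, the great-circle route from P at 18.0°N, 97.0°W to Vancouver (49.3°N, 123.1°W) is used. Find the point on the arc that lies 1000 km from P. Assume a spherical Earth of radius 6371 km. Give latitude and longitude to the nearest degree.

The haversine formula gives a central angle δ ≈ 0.658 rad (37.7°) between the endpoints. The total great-circle distance is δ·R ≈ 0.658 × 6371 ≈ 4192 km, so the target fraction is f = 1000/4192 ≈ 0.239.
Interpolate at f ≈ 0.239 with slerp weights a = sin((1−f)δ)/sin δ ≈ 0.785, b = sin(fδ)/sin δ ≈ 0.256.
p = a·p₁ + b·p₂ ≈ (-0.182, -0.881, 0.437); φ = arcsin(p_z) ≈ 25.88°, λ = atan2(p_y, p_x) ≈ -101.68°.

≈ 26°N, 102°W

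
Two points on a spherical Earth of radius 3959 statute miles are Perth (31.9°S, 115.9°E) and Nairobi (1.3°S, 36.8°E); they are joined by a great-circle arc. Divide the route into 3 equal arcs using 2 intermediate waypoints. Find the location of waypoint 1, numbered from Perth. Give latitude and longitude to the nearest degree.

Convert each endpoint to a unit vector on the sphere (x = cos φ cos λ, y = cos φ sin λ, z = sin φ).
The central angle between the endpoints is δ = arccos(p₁·p₂) ≈ 1.397 rad (80.1°).
Interpolate at f = 1/3 with slerp weights a = sin((1−f)δ)/sin δ ≈ 0.815, b = sin(fδ)/sin δ ≈ 0.456.
p = a·p₁ + b·p₂ ≈ (0.063, 0.895, -0.441); φ = arcsin(p_z) ≈ -26.16°, λ = atan2(p_y, p_x) ≈ 85.98°.

≈ (26°S, 86°E)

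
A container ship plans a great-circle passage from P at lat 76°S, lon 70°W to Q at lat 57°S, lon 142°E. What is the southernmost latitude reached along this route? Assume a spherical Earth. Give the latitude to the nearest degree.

The great circle lies in the plane with unit normal n̂ = (p₁ × p₂)/|p₁ × p₂|.
Here n̂_z ≈ -0.098; the vertex latitude is φ_max = arccos|n̂_z| ≈ 84.4°.
Check via Clairaut: cos φ_max = |cos φ₁| · sin C = cos(76.0°)·sin(156.1°) ≈ 0.098, again giving ≈ 84.4°.

≈ 84°S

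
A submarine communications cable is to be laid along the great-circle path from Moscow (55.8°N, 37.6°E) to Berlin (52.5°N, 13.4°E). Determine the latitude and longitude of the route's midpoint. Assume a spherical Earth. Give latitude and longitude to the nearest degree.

From cos δ = sin φ₁ sin φ₂ + cos φ₁ cos φ₂ cos Δλ, the central angle is δ ≈ 0.253 rad (14.5°).
Interpolate at f = 1/2 with slerp weights a = sin((1−f)δ)/sin δ ≈ 0.504, b = sin(fδ)/sin δ ≈ 0.504.
p = a·p₁ + b·p₂ ≈ (0.523, 0.244, 0.817); φ = arcsin(p_z) ≈ 54.76°, λ = atan2(p_y, p_x) ≈ 25.01°.

≈ 55°N, 25°E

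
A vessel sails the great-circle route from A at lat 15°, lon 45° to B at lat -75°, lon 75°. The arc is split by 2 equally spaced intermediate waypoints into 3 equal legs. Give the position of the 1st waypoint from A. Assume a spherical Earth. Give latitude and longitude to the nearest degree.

Convert each endpoint to a unit vector on the sphere (x = cos φ cos λ, y = cos φ sin λ, z = sin φ).
The central angle between the endpoints is δ = arccos(p₁·p₂) ≈ 1.604 rad (91.9°).
Interpolate at f = 1/3 with slerp weights a = sin((1−f)δ)/sin δ ≈ 0.877, b = sin(fδ)/sin δ ≈ 0.510.
p = a·p₁ + b·p₂ ≈ (0.633, 0.727, -0.265); φ = arcsin(p_z) ≈ -15.39°, λ = atan2(p_y, p_x) ≈ 48.92°.

≈ lat -15°, lon 49°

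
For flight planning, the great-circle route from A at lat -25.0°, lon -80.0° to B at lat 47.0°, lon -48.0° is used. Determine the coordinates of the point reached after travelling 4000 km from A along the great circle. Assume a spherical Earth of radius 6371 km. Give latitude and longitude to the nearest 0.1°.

≈ lat 8.8°, lon -67.3°

From cos δ = sin φ₁ sin φ₂ + cos φ₁ cos φ₂ cos Δλ, the central angle is δ ≈ 1.354 rad (77.6°). The total great-circle distance is δ·R ≈ 1.354 × 6371 ≈ 8626 km, so the target fraction is f = 4000/8626 ≈ 0.464.
Interpolate at f ≈ 0.464 with slerp weights a = sin((1−f)δ)/sin δ ≈ 0.680, b = sin(fδ)/sin δ ≈ 0.601.
p = a·p₁ + b·p₂ ≈ (0.381, -0.912, 0.153); φ = arcsin(p_z) ≈ 8.77°, λ = atan2(p_y, p_x) ≈ -67.29°.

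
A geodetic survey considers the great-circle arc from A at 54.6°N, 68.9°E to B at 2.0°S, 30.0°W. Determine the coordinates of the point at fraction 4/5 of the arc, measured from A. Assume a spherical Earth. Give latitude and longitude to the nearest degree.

From cos δ = sin φ₁ sin φ₂ + cos φ₁ cos φ₂ cos Δλ, the central angle is δ ≈ 1.689 rad (96.8°).
Interpolate at f = 4/5 with slerp weights a = sin((1−f)δ)/sin δ ≈ 0.334, b = sin(fδ)/sin δ ≈ 0.983.
p = a·p₁ + b·p₂ ≈ (0.920, -0.311, 0.238); φ = arcsin(p_z) ≈ 13.75°, λ = atan2(p_y, p_x) ≈ -18.66°.

≈ 14°N, 19°W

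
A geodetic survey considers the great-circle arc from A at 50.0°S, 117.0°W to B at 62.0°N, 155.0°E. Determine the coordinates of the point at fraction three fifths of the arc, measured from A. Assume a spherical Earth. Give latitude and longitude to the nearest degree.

≈ 20°N, 158°W

Convert each endpoint to a unit vector on the sphere (x = cos φ cos λ, y = cos φ sin λ, z = sin φ).
The central angle between the endpoints is δ = arccos(p₁·p₂) ≈ 2.299 rad (131.7°).
Interpolate at f = 3/5 with slerp weights a = sin((1−f)δ)/sin δ ≈ 1.066, b = sin(fδ)/sin δ ≈ 1.316.
p = a·p₁ + b·p₂ ≈ (-0.871, -0.350, 0.345); φ = arcsin(p_z) ≈ 20.19°, λ = atan2(p_y, p_x) ≈ -158.13°.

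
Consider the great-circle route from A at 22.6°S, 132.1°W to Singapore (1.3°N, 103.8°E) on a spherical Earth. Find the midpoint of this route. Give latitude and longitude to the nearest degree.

Write both endpoints as unit vectors p₁, p₂ with components (cos φ cos λ, cos φ sin λ, sin φ).
The central angle between the endpoints is δ = arccos(p₁·p₂) ≈ 2.125 rad (121.7°).
Interpolate at f = 1/2 with slerp weights a = sin((1−f)δ)/sin δ ≈ 1.027, b = sin(fδ)/sin δ ≈ 1.027.
p = a·p₁ + b·p₂ ≈ (-0.881, 0.294, -0.371); φ = arcsin(p_z) ≈ -21.81°, λ = atan2(p_y, p_x) ≈ 161.56°.

≈ 22°S, 162°E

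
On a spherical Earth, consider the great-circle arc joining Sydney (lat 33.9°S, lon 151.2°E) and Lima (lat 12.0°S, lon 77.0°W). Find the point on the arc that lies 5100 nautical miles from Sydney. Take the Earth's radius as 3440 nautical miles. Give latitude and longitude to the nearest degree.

≈ lat 33°S, lon 101°W

Write both endpoints as unit vectors p₁, p₂ with components (cos φ cos λ, cos φ sin λ, sin φ).
The central angle between the endpoints is δ = arccos(p₁·p₂) ≈ 2.010 rad (115.2°). The total great-circle distance is δ·R ≈ 2.010 × 3440 ≈ 6914 nmi, so the target fraction is f = 5100/6914 ≈ 0.738.
Interpolate at f ≈ 0.738 with slerp weights a = sin((1−f)δ)/sin δ ≈ 0.556, b = sin(fδ)/sin δ ≈ 1.101.
p = a·p₁ + b·p₂ ≈ (-0.162, -0.827, -0.539); φ = arcsin(p_z) ≈ -32.61°, λ = atan2(p_y, p_x) ≈ -101.11°.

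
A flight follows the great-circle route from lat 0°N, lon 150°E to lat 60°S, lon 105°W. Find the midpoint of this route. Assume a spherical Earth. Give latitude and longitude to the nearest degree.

≈ lat 41°S, lon 179°E

From cos δ = sin φ₁ sin φ₂ + cos φ₁ cos φ₂ cos Δλ, the central angle is δ ≈ 1.701 rad (97.4°).
Interpolate at f = 1/2 with slerp weights a = sin((1−f)δ)/sin δ ≈ 0.758, b = sin(fδ)/sin δ ≈ 0.758.
p = a·p₁ + b·p₂ ≈ (-0.754, 0.013, -0.656); φ = arcsin(p_z) ≈ -41.02°, λ = atan2(p_y, p_x) ≈ 179.02°.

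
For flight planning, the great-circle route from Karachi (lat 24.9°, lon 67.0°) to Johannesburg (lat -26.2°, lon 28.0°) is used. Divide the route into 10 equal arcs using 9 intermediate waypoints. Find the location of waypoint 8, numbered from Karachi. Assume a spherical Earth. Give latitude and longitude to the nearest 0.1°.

≈ lat -16.2°, lon 36.4°

Convert each endpoint to a unit vector on the sphere (x = cos φ cos λ, y = cos φ sin λ, z = sin φ).
The central angle between the endpoints is δ = arccos(p₁·p₂) ≈ 1.108 rad (63.5°).
Interpolate at f = 8/10 with slerp weights a = sin((1−f)δ)/sin δ ≈ 0.246, b = sin(fδ)/sin δ ≈ 0.866.
p = a·p₁ + b·p₂ ≈ (0.773, 0.570, -0.279); φ = arcsin(p_z) ≈ -16.19°, λ = atan2(p_y, p_x) ≈ 36.39°.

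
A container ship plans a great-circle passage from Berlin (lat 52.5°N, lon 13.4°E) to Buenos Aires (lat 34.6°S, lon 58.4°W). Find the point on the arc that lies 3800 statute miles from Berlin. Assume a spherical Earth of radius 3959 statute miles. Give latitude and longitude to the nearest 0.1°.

≈ lat 9.7°N, lon 29.4°W

Convert each endpoint to a unit vector on the sphere (x = cos φ cos λ, y = cos φ sin λ, z = sin φ).
The central angle between the endpoints is δ = arccos(p₁·p₂) ≈ 1.869 rad (107.1°). The total great-circle distance is δ·R ≈ 1.869 × 3959 ≈ 7400 mi, so the target fraction is f = 3800/7400 ≈ 0.514.
Interpolate at f ≈ 0.514 with slerp weights a = sin((1−f)δ)/sin δ ≈ 0.826, b = sin(fδ)/sin δ ≈ 0.857.
p = a·p₁ + b·p₂ ≈ (0.859, -0.484, 0.168); φ = arcsin(p_z) ≈ 9.69°, λ = atan2(p_y, p_x) ≈ -29.43°.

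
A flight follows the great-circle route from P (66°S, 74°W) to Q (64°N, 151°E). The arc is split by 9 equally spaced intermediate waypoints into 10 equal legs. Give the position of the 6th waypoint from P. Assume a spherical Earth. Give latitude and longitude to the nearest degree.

From cos δ = sin φ₁ sin φ₂ + cos φ₁ cos φ₂ cos Δλ, the central angle is δ ≈ 2.815 rad (161.3°).
Interpolate at f = 6/10 with slerp weights a = sin((1−f)δ)/sin δ ≈ 2.814, b = sin(fδ)/sin δ ≈ 3.096.
p = a·p₁ + b·p₂ ≈ (-0.872, -0.442, 0.212); φ = arcsin(p_z) ≈ 12.21°, λ = atan2(p_y, p_x) ≈ -153.09°.

≈ (12°N, 153°W)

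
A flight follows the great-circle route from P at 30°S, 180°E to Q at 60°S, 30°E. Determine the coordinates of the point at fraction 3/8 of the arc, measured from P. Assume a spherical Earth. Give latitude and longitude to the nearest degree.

Write both endpoints as unit vectors p₁, p₂ with components (cos φ cos λ, cos φ sin λ, sin φ).
The central angle between the endpoints is δ = arccos(p₁·p₂) ≈ 1.513 rad (86.7°).
Interpolate at f = 3/8 with slerp weights a = sin((1−f)δ)/sin δ ≈ 0.812, b = sin(fδ)/sin δ ≈ 0.538.
p = a·p₁ + b·p₂ ≈ (-0.470, 0.135, -0.872); φ = arcsin(p_z) ≈ -60.72°, λ = atan2(p_y, p_x) ≈ 164.03°.

≈ 61°S, 164°E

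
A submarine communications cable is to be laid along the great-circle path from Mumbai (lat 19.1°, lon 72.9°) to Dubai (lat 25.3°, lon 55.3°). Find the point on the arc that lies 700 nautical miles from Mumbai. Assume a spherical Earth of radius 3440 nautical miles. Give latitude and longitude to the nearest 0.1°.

Write both endpoints as unit vectors p₁, p₂ with components (cos φ cos λ, cos φ sin λ, sin φ).
The central angle between the endpoints is δ = arccos(p₁·p₂) ≈ 0.304 rad (17.4°). The total great-circle distance is δ·R ≈ 0.304 × 3440 ≈ 1046 nmi, so the target fraction is f = 700/1046 ≈ 0.669.
Interpolate at f ≈ 0.669 with slerp weights a = sin((1−f)δ)/sin δ ≈ 0.335, b = sin(fδ)/sin δ ≈ 0.675.
p = a·p₁ + b·p₂ ≈ (0.441, 0.805, 0.398); φ = arcsin(p_z) ≈ 23.47°, λ = atan2(p_y, p_x) ≈ 61.29°.

≈ lat 23.5°, lon 61.3°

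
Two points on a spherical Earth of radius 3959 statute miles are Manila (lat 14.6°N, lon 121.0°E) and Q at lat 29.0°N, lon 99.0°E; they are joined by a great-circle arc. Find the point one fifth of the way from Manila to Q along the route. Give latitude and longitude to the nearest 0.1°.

≈ lat 17.7°N, lon 116.9°E

From cos δ = sin φ₁ sin φ₂ + cos φ₁ cos φ₂ cos Δλ, the central angle is δ ≈ 0.435 rad (24.9°).
Interpolate at f = 1/5 with slerp weights a = sin((1−f)δ)/sin δ ≈ 0.809, b = sin(fδ)/sin δ ≈ 0.206.
p = a·p₁ + b·p₂ ≈ (-0.432, 0.849, 0.304); φ = arcsin(p_z) ≈ 17.69°, λ = atan2(p_y, p_x) ≈ 116.93°.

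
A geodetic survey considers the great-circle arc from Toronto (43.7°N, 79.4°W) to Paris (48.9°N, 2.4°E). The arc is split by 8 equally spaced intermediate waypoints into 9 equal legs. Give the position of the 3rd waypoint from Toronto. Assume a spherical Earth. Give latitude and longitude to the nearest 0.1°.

≈ 52.2°N, 55.5°W

Convert each endpoint to a unit vector on the sphere (x = cos φ cos λ, y = cos φ sin λ, z = sin φ).
The central angle between the endpoints is δ = arccos(p₁·p₂) ≈ 0.942 rad (54.0°).
Interpolate at f = 3/9 with slerp weights a = sin((1−f)δ)/sin δ ≈ 0.726, b = sin(fδ)/sin δ ≈ 0.382.
p = a·p₁ + b·p₂ ≈ (0.347, -0.506, 0.790); φ = arcsin(p_z) ≈ 52.15°, λ = atan2(p_y, p_x) ≈ -55.51°.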